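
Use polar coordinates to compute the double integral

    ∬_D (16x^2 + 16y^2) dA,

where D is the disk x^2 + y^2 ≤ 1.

The region D is 0 ≤ r ≤ 1, 0 ≤ θ ≤ 2π in polar coordinates, where x = r cos(θ), y = r sin(θ), and dA = r dr dθ.

Under the substitution, the integrand becomes 16r^2, so

    ∬_D (16x^2 + 16y^2) dA = ∫_{0}^{2π} ∫_{0}^{1} (16r^2) · r dr dθ.

Inner integral (in r): ∫_{0}^{1} (16r^2) · r dr = 4.

Outer integral (in θ): ∫_{0}^{2π} (4) dθ = 8π.

Therefore ∬_D (16x^2 + 16y^2) dA = 8π.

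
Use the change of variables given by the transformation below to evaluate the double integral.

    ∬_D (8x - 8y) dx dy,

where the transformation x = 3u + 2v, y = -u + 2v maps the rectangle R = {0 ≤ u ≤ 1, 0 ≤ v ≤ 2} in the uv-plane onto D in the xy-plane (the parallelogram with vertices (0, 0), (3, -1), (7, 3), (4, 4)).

Compute the Jacobian determinant of (x, y) with respect to (u, v):

    ∂(x,y)/∂(u,v) = | 3  2 | = (3)(2) - (2)(-1) = 8.
                   | -1  2 |

Its absolute value is |J| = 8 (the area scaling factor).

Substituting x = 3u + 2v, y = -u + 2v into the integrand,

    8x - 8y → 32u,

so the integral becomes

    ∬_R (32u) · |J| du dv = ∫_0^1 ∫_0^2 (256u) dv du.

Inner (v): 512u.
Outer (u): 256.

Therefore ∬_D (8x - 8y) dx dy = 256.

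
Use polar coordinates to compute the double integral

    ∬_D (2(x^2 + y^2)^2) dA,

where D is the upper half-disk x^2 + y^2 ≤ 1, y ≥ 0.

The region D is 0 ≤ r ≤ 1, 0 ≤ θ ≤ π in polar coordinates, where x = r cos(θ), y = r sin(θ), and dA = r dr dθ.

Under the substitution, the integrand becomes 2r^4, so

    ∬_D (2(x^2 + y^2)^2) dA = ∫_{0}^{π} ∫_{0}^{1} (2r^4) · r dr dθ.

Inner integral (in r): ∫_{0}^{1} (2r^4) · r dr = 1/3.

Outer integral (in θ): ∫_{0}^{π} (1/3) dθ = π/3.

Therefore ∬_D (2(x^2 + y^2)^2) dA = π/3.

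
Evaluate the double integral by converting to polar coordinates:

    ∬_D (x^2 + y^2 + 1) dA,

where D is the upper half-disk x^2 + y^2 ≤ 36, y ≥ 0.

The region D is 0 ≤ r ≤ 6, 0 ≤ θ ≤ π in polar coordinates, where x = r cos(θ), y = r sin(θ), and dA = r dr dθ.

Under the substitution, the integrand becomes r^2 + 1, so

    ∬_D (x^2 + y^2 + 1) dA = ∫_{0}^{π} ∫_{0}^{6} (r^2 + 1) · r dr dθ.

Inner integral (in r): ∫_{0}^{6} (r^2 + 1) · r dr = 342.

Outer integral (in θ): ∫_{0}^{π} (342) dθ = 342π.

Therefore ∬_D (x^2 + y^2 + 1) dA = 342π.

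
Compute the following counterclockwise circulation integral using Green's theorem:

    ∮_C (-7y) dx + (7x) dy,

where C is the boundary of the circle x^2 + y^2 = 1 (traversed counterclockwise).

Green's theorem converts the closed line integral into a double integral over the enclosed region D:

    ∮_C P dx + Q dy = ∬_D (∂Q/∂x - ∂P/∂y) dA.

Here P = -7y, Q = 7x, so

    ∂Q/∂x = 7,    ∂P/∂y = -7,
    ∂Q/∂x - ∂P/∂y = 14.

D is the region x^2 + y^2 ≤ 1. Evaluating the double integral:

In polar coordinates (x = r cos θ, y = r sin θ, dA = r dr dθ) the integrand becomes 14, so

    ∬_D (14) dA = ∫_0^{2π} ∫_0^{1} (14) · r dr dθ.

Inner (r from 0 to 1): 7.
Outer (θ from 0 to 2π): 14π.

Therefore ∮_C P dx + Q dy = 14π.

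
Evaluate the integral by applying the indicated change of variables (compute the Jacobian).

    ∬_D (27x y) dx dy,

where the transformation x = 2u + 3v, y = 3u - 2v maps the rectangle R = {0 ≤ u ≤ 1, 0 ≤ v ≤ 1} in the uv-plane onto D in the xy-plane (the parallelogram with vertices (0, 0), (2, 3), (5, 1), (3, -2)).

Compute the Jacobian determinant of (x, y) with respect to (u, v):

    ∂(x,y)/∂(u,v) = | 2  3 | = (2)(-2) - (3)(3) = -13.
                   | 3  -2 |

Its absolute value is |J| = 13 (the area scaling factor).

Substituting x = 2u + 3v, y = 3u - 2v into the integrand,

    27x y → 162u^2 + 135u v - 162v^2,

so the integral becomes

    ∬_R (162u^2 + 135u v - 162v^2) · |J| du dv = ∫_0^1 ∫_0^1 (2106u^2 + 1755u v - 2106v^2) dv du.

Inner (v): 2106u^2 + 1755u/2 - 702.
Outer (u): 1755/4.

Therefore ∬_D (27x y) dx dy = 1755/4.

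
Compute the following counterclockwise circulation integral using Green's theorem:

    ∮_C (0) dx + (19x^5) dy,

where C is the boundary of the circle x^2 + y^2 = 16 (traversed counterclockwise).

Green's theorem converts the closed line integral into a double integral over the enclosed region D:

    ∮_C P dx + Q dy = ∬_D (∂Q/∂x - ∂P/∂y) dA.

Here P = 0, Q = 19x^5, so

    ∂Q/∂x = 95x^4,    ∂P/∂y = 0,
    ∂Q/∂x - ∂P/∂y = 95x^4.

D is the region x^2 + y^2 ≤ 16. Evaluating the double integral:

In polar coordinates (x = r cos θ, y = r sin θ, dA = r dr dθ) the integrand becomes 95r^4cos(θ)^4, so

    ∬_D (95x^4) dA = ∫_0^{2π} ∫_0^{4} (95r^4cos(θ)^4) · r dr dθ.

Inner (r from 0 to 4): 194560cos(θ)^4/3.
Outer (θ from 0 to 2π): 48640π.

Therefore ∮_C P dx + Q dy = 48640π.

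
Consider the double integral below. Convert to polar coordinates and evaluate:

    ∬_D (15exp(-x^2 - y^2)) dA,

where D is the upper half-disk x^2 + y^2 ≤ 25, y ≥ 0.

The region D is 0 ≤ r ≤ 5, 0 ≤ θ ≤ π in polar coordinates, where x = r cos(θ), y = r sin(θ), and dA = r dr dθ.

Under the substitution, the integrand becomes 15exp(-r^2), so

    ∬_D (15exp(-x^2 - y^2)) dA = ∫_{0}^{π} ∫_{0}^{5} (15exp(-r^2)) · r dr dθ.

Inner integral (in r): ∫_{0}^{5} (15exp(-r^2)) · r dr = 15/2 - 15exp(-25)/2.

Outer integral (in θ): ∫_{0}^{π} (15/2 - 15exp(-25)/2) dθ = -15π (1 - exp(25))exp(-25)/2.

Therefore ∬_D (15exp(-x^2 - y^2)) dA = -15π (1 - exp(25))exp(-25)/2.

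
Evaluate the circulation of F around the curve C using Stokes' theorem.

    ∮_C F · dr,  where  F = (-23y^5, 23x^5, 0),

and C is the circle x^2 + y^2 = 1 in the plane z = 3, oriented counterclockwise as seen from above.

Let S be the flat disk x^2 + y^2 ≤ 1 in the plane z = 3, with upward unit normal n̂ = ẑ. By Stokes' theorem,

    ∮_C F · dr = ∬_S (∇ × F) · n̂ dS = ∬_D (curl F)_z dA,

where D is the disk x^2 + y^2 ≤ 1.

Compute the curl of F = (-23y^5, 23x^5, 0):
    (∇ × F)_x = ∂F_z/∂y - ∂F_y/∂z = 0,
    (∇ × F)_y = ∂F_x/∂z - ∂F_z/∂x = 0,
    (∇ × F)_z = ∂F_y/∂x - ∂F_x/∂y = 115x^4 + 115y^4.

On z = 3, (curl F)_z = 115x^4 + 115y^4.

Convert to polar (x = r cos θ, y = r sin θ, dA = r dr dθ); the integrand becomes 115r^4(sin(θ)^4 + cos(θ)^4), so

    ∬_D (curl F)_z dA = ∫_0^{2π} ∫_0^{1} (115r^4(sin(θ)^4 + cos(θ)^4)) · r dr dθ.

Inner (r from 0 to 1): 115sin(θ)^4/6 + 115cos(θ)^4/6.
Outer (θ from 0 to 2π): 115π/4.

Therefore ∮_C F · dr = 115π/4.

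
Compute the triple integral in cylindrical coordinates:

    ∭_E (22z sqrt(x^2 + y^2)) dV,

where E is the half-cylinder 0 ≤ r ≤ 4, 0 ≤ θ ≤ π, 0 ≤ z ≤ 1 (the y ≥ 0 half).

In cylindrical coordinates, x = r cos(θ), y = r sin(θ), z = z, and dV = r dr dθ dz.

The integrand becomes 22r z, so

    ∭_E (22z sqrt(x^2 + y^2)) dV = ∫_{0}^{π} ∫_{0}^{4} ∫_{0}^{1} (22r z) · r dz dr dθ.

Inner (z): 11r^2.
Middle (r from 0 to 4): 704/3.
Outer (θ): 704π/3.

Therefore the triple integral equals 704π/3.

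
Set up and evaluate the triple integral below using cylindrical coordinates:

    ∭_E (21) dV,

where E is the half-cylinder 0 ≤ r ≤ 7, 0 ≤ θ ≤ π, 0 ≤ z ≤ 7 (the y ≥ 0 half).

In cylindrical coordinates, x = r cos(θ), y = r sin(θ), z = z, and dV = r dr dθ dz.

The integrand becomes 21, so

    ∭_E (21) dV = ∫_{0}^{π} ∫_{0}^{7} ∫_{0}^{7} (21) · r dz dr dθ.

Inner (z): 147r.
Middle (r from 0 to 7): 7203/2.
Outer (θ): 7203π/2.

Therefore the triple integral equals 7203π/2.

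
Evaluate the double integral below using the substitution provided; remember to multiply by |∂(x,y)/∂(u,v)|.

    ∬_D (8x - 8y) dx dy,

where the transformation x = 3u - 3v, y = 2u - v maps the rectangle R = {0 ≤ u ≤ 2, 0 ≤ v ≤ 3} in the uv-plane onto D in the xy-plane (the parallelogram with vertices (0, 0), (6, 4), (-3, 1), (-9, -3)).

Compute the Jacobian determinant of (x, y) with respect to (u, v):

    ∂(x,y)/∂(u,v) = | 3  -3 | = (3)(-1) - (-3)(2) = 3.
                   | 2  -1 |

Its absolute value is |J| = 3 (the area scaling factor).

Substituting x = 3u - 3v, y = 2u - v into the integrand,

    8x - 8y → 8u - 16v,

so the integral becomes

    ∬_R (8u - 16v) · |J| du dv = ∫_0^2 ∫_0^3 (24u - 48v) dv du.

Inner (v): 72u - 216.
Outer (u): -288.

Therefore ∬_D (8x - 8y) dx dy = -288.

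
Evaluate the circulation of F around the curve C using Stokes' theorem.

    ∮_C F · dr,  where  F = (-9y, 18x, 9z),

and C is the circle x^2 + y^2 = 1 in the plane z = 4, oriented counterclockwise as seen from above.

Let S be the flat disk x^2 + y^2 ≤ 1 in the plane z = 4, with upward unit normal n̂ = ẑ. By Stokes' theorem,

    ∮_C F · dr = ∬_S (∇ × F) · n̂ dS = ∬_D (curl F)_z dA,

where D is the disk x^2 + y^2 ≤ 1.

Compute the curl of F = (-9y, 18x, 9z):
    (∇ × F)_x = ∂F_z/∂y - ∂F_y/∂z = 0,
    (∇ × F)_y = ∂F_x/∂z - ∂F_z/∂x = 0,
    (∇ × F)_z = ∂F_y/∂x - ∂F_x/∂y = 27.

On z = 4, (curl F)_z = 27.

Convert to polar (x = r cos θ, y = r sin θ, dA = r dr dθ); the integrand becomes 27, so

    ∬_D (curl F)_z dA = ∫_0^{2π} ∫_0^{1} (27) · r dr dθ.

Inner (r from 0 to 1): 27/2.
Outer (θ from 0 to 2π): 27π.

Therefore ∮_C F · dr = 27π.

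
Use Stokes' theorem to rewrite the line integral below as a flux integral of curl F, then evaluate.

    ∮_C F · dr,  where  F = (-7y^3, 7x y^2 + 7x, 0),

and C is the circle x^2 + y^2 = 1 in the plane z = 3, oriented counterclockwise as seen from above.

Let S be the flat disk x^2 + y^2 ≤ 1 in the plane z = 3, with upward unit normal n̂ = ẑ. By Stokes' theorem,

    ∮_C F · dr = ∬_S (∇ × F) · n̂ dS = ∬_D (curl F)_z dA,

where D is the disk x^2 + y^2 ≤ 1.

Compute the curl of F = (-7y^3, 7x y^2 + 7x, 0):
    (∇ × F)_x = ∂F_z/∂y - ∂F_y/∂z = 0,
    (∇ × F)_y = ∂F_x/∂z - ∂F_z/∂x = 0,
    (∇ × F)_z = ∂F_y/∂x - ∂F_x/∂y = 28y^2 + 7.

On z = 3, (curl F)_z = 28y^2 + 7.

Convert to polar (x = r cos θ, y = r sin θ, dA = r dr dθ); the integrand becomes 28r^2sin(θ)^2 + 7, so

    ∬_D (curl F)_z dA = ∫_0^{2π} ∫_0^{1} (28r^2sin(θ)^2 + 7) · r dr dθ.

Inner (r from 0 to 1): 7sin(θ)^2 + 7/2.
Outer (θ from 0 to 2π): 14π.

Therefore ∮_C F · dr = 14π.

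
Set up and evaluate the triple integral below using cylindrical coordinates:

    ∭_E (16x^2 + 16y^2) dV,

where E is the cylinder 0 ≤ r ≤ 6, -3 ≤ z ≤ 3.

In cylindrical coordinates, x = r cos(θ), y = r sin(θ), z = z, and dV = r dr dθ dz.

The integrand becomes 16r^2, so

    ∭_E (16x^2 + 16y^2) dV = ∫_{0}^{2π} ∫_{0}^{6} ∫_{-3}^{3} (16r^2) · r dz dr dθ.

Inner (z): 96r^3.
Middle (r from 0 to 6): 31104.
Outer (θ): 62208π.

Therefore the triple integral equals 62208π.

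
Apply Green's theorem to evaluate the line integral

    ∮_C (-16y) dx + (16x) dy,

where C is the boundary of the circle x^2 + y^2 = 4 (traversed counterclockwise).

Green's theorem converts the closed line integral into a double integral over the enclosed region D:

    ∮_C P dx + Q dy = ∬_D (∂Q/∂x - ∂P/∂y) dA.

Here P = -16y, Q = 16x, so

    ∂Q/∂x = 16,    ∂P/∂y = -16,
    ∂Q/∂x - ∂P/∂y = 32.

D is the region x^2 + y^2 ≤ 4. Evaluating the double integral:

In polar coordinates (x = r cos θ, y = r sin θ, dA = r dr dθ) the integrand becomes 32, so

    ∬_D (32) dA = ∫_0^{2π} ∫_0^{2} (32) · r dr dθ.

Inner (r from 0 to 2): 64.
Outer (θ from 0 to 2π): 128π.

Therefore ∮_C P dx + Q dy = 128π.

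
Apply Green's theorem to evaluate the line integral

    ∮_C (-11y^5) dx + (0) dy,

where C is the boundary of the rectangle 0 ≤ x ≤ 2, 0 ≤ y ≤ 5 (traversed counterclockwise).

Green's theorem converts the closed line integral into a double integral over the enclosed region D:

    ∮_C P dx + Q dy = ∬_D (∂Q/∂x - ∂P/∂y) dA.

Here P = -11y^5, Q = 0, so

    ∂Q/∂x = 0,    ∂P/∂y = -55y^4,
    ∂Q/∂x - ∂P/∂y = 55y^4.

D is the region 0 ≤ x ≤ 2, 0 ≤ y ≤ 5. Evaluating the double integral:

    ∬_D (55y^4) dA = ∫_0^{2} ∫_0^{5} (55y^4) dy dx.

Inner (y from 0 to 5): 34375.
Outer (x from 0 to 2): 68750.

Therefore ∮_C P dx + Q dy = 68750.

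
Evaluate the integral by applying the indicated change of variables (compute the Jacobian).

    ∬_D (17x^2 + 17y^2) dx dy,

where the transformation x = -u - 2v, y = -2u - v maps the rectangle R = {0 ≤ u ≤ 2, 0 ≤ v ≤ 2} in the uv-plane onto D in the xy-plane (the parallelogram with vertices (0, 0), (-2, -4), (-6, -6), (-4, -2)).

Compute the Jacobian determinant of (x, y) with respect to (u, v):

    ∂(x,y)/∂(u,v) = | -1  -2 | = (-1)(-1) - (-2)(-2) = -3.
                   | -2  -1 |

Its absolute value is |J| = 3 (the area scaling factor).

Substituting x = -u - 2v, y = -2u - v into the integrand,

    17x^2 + 17y^2 → 85u^2 + 136u v + 85v^2,

so the integral becomes

    ∬_R (85u^2 + 136u v + 85v^2) · |J| du dv = ∫_0^2 ∫_0^2 (255u^2 + 408u v + 255v^2) dv du.

Inner (v): 510u^2 + 816u + 680.
Outer (u): 4352.

Therefore ∬_D (17x^2 + 17y^2) dx dy = 4352.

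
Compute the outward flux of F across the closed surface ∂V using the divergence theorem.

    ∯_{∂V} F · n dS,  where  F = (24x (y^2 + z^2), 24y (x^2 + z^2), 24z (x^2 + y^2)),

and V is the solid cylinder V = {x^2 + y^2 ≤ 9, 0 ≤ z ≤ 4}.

By the divergence theorem,

    ∯_{∂V} F · n dS = ∭_V (∇ · F) dV.

Compute the divergence:
    ∇ · F = ∂F_x/∂x + ∂F_y/∂y + ∂F_z/∂z = 24y^2 + 24z^2 + 24x^2 + 24z^2 + 24x^2 + 24y^2 = 48x^2 + 48y^2 + 48z^2.

In cylindrical coordinates, x = r cos(θ), y = r sin(θ), z = z, dV = r dr dθ dz, with 0 ≤ r ≤ 3, 0 ≤ θ ≤ 2π, 0 ≤ z ≤ 4.

The integrand, after substitution and multiplying by the volume element, becomes (48r^2 + 48z^2) · r, so

    ∭_V (∇·F) dV = ∫_0^{2π} ∫_0^{3} ∫_0^{4} (48r^2 + 48z^2) · r dz dr dθ.

Inner (z from 0 to 4): 192r^3 + 1024r.
Middle (r from 0 to 3): 8496.
Outer (θ from 0 to 2π): 16992π.

Therefore ∯_{∂V} F · n dS = 16992π.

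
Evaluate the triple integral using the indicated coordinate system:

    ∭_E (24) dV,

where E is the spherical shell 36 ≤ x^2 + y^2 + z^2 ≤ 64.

In spherical coordinates, x = ρ sin(φ) cos(θ), y = ρ sin(φ) sin(θ), z = ρ cos(φ), and dV = ρ^2 sin(φ) dρ dφ dθ.

The integrand becomes 24, so

    ∭_E (24) dV = ∫_{0}^{2π} ∫_{0}^{π} ∫_{6}^{8} (24) · ρ^2 sin(φ) dρ dφ dθ.

Inner (ρ): 2368sin(φ).
Middle (φ): 4736.
Outer (θ): 9472π.

Therefore the triple integral equals 9472π.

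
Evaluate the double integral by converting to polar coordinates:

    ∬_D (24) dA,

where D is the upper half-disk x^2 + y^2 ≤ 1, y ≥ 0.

The region D is 0 ≤ r ≤ 1, 0 ≤ θ ≤ π in polar coordinates, where x = r cos(θ), y = r sin(θ), and dA = r dr dθ.

Under the substitution, the integrand becomes 24, so

    ∬_D (24) dA = ∫_{0}^{π} ∫_{0}^{1} (24) · r dr dθ.

Inner integral (in r): ∫_{0}^{1} (24) · r dr = 12.

Outer integral (in θ): ∫_{0}^{π} (12) dθ = 12π.

Therefore ∬_D (24) dA = 12π.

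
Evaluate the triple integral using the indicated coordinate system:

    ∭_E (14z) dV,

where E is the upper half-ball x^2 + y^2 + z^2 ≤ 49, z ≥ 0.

In spherical coordinates, x = ρ sin(φ) cos(θ), y = ρ sin(φ) sin(θ), z = ρ cos(φ), and dV = ρ^2 sin(φ) dρ dφ dθ.

The integrand becomes 14ρ cos(φ), so

    ∭_E (14z) dV = ∫_{0}^{2π} ∫_{0}^{π/2} ∫_{0}^{7} (14ρ cos(φ)) · ρ^2 sin(φ) dρ dφ dθ.

Inner (ρ): 16807sin(2φ)/4.
Middle (φ): 16807/4.
Outer (θ): 16807π/2.

Therefore the triple integral equals 16807π/2.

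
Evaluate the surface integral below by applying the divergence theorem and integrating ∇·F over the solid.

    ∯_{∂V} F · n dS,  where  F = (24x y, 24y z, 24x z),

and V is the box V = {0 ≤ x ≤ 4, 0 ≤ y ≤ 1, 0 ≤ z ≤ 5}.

By the divergence theorem,

    ∯_{∂V} F · n dS = ∭_V (∇ · F) dV.

Compute the divergence:
    ∇ · F = ∂F_x/∂x + ∂F_y/∂y + ∂F_z/∂z = 24y + 24z + 24x = 24x + 24y + 24z.

V is a rectangular box, so dV = dx dy dz with 0 ≤ x ≤ 4, 0 ≤ y ≤ 1, 0 ≤ z ≤ 5.

Integrate (24x + 24y + 24z) over V as an iterated integral:

    ∭_V (∇·F) dV = ∫_0^{4} ∫_0^{1} ∫_0^{5} (24x + 24y + 24z) dz dy dx.

Inner (z from 0 to 5): 120x + 120y + 300.
Middle (y from 0 to 1): 120x + 360.
Outer (x from 0 to 4): 2400.

Therefore ∯_{∂V} F · n dS = 2400.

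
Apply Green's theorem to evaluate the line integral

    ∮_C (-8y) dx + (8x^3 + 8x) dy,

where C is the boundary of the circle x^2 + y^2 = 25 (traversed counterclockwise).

Green's theorem converts the closed line integral into a double integral over the enclosed region D:

    ∮_C P dx + Q dy = ∬_D (∂Q/∂x - ∂P/∂y) dA.

Here P = -8y, Q = 8x^3 + 8x, so

    ∂Q/∂x = 24x^2 + 8,    ∂P/∂y = -8,
    ∂Q/∂x - ∂P/∂y = 24x^2 + 16.

D is the region x^2 + y^2 ≤ 25. Evaluating the double integral:

In polar coordinates (x = r cos θ, y = r sin θ, dA = r dr dθ) the integrand becomes 24r^2cos(θ)^2 + 16, so

    ∬_D (24x^2 + 16) dA = ∫_0^{2π} ∫_0^{5} (24r^2cos(θ)^2 + 16) · r dr dθ.

Inner (r from 0 to 5): 3750cos(θ)^2 + 200.
Outer (θ from 0 to 2π): 4150π.

Therefore ∮_C P dx + Q dy = 4150π.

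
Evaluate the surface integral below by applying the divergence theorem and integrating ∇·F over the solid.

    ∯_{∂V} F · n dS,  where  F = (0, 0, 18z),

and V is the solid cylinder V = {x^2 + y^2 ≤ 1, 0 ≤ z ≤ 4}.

By the divergence theorem,

    ∯_{∂V} F · n dS = ∭_V (∇ · F) dV.

Compute the divergence:
    ∇ · F = ∂F_x/∂x + ∂F_y/∂y + ∂F_z/∂z = 0 + 0 + 18 = 18.

In cylindrical coordinates, x = r cos(θ), y = r sin(θ), z = z, dV = r dr dθ dz, with 0 ≤ r ≤ 1, 0 ≤ θ ≤ 2π, 0 ≤ z ≤ 4.

The integrand, after substitution and multiplying by the volume element, becomes (18) · r, so

    ∭_V (∇·F) dV = ∫_0^{2π} ∫_0^{1} ∫_0^{4} (18) · r dz dr dθ.

Inner (z from 0 to 4): 72r.
Middle (r from 0 to 1): 36.
Outer (θ from 0 to 2π): 72π.

Therefore ∯_{∂V} F · n dS = 72π.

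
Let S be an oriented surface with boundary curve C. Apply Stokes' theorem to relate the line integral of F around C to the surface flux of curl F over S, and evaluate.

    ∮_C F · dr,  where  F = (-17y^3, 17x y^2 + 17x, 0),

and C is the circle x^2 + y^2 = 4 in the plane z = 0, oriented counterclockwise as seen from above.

Let S be the flat disk x^2 + y^2 ≤ 4 in the plane z = 0, with upward unit normal n̂ = ẑ. By Stokes' theorem,

    ∮_C F · dr = ∬_S (∇ × F) · n̂ dS = ∬_D (curl F)_z dA,

where D is the disk x^2 + y^2 ≤ 4.

Compute the curl of F = (-17y^3, 17x y^2 + 17x, 0):
    (∇ × F)_x = ∂F_z/∂y - ∂F_y/∂z = 0,
    (∇ × F)_y = ∂F_x/∂z - ∂F_z/∂x = 0,
    (∇ × F)_z = ∂F_y/∂x - ∂F_x/∂y = 68y^2 + 17.

On z = 0, (curl F)_z = 68y^2 + 17.

Convert to polar (x = r cos θ, y = r sin θ, dA = r dr dθ); the integrand becomes 68r^2sin(θ)^2 + 17, so

    ∬_D (curl F)_z dA = ∫_0^{2π} ∫_0^{2} (68r^2sin(θ)^2 + 17) · r dr dθ.

Inner (r from 0 to 2): 272sin(θ)^2 + 34.
Outer (θ from 0 to 2π): 340π.

Therefore ∮_C F · dr = 340π.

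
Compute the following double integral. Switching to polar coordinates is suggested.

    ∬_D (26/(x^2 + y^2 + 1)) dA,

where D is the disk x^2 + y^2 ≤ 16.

The region D is 0 ≤ r ≤ 4, 0 ≤ θ ≤ 2π in polar coordinates, where x = r cos(θ), y = r sin(θ), and dA = r dr dθ.

Under the substitution, the integrand becomes 26/(r^2 + 1), so

    ∬_D (26/(x^2 + y^2 + 1)) dA = ∫_{0}^{2π} ∫_{0}^{4} (26/(r^2 + 1)) · r dr dθ.

Inner integral (in r): ∫_{0}^{4} (26/(r^2 + 1)) · r dr = log(9904578032905937).

Outer integral (in θ): ∫_{0}^{2π} (log(9904578032905937)) dθ = 26π log(17).

Therefore ∬_D (26/(x^2 + y^2 + 1)) dA = 26π log(17).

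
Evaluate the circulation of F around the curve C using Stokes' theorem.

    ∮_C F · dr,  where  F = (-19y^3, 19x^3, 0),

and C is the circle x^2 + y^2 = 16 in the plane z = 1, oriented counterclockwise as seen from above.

Let S be the flat disk x^2 + y^2 ≤ 16 in the plane z = 1, with upward unit normal n̂ = ẑ. By Stokes' theorem,

    ∮_C F · dr = ∬_S (∇ × F) · n̂ dS = ∬_D (curl F)_z dA,

where D is the disk x^2 + y^2 ≤ 16.

Compute the curl of F = (-19y^3, 19x^3, 0):
    (∇ × F)_x = ∂F_z/∂y - ∂F_y/∂z = 0,
    (∇ × F)_y = ∂F_x/∂z - ∂F_z/∂x = 0,
    (∇ × F)_z = ∂F_y/∂x - ∂F_x/∂y = 57x^2 + 57y^2.

On z = 1, (curl F)_z = 57x^2 + 57y^2.

Convert to polar (x = r cos θ, y = r sin θ, dA = r dr dθ); the integrand becomes 57r^2, so

    ∬_D (curl F)_z dA = ∫_0^{2π} ∫_0^{4} (57r^2) · r dr dθ.

Inner (r from 0 to 4): 3648.
Outer (θ from 0 to 2π): 7296π.

Therefore ∮_C F · dr = 7296π.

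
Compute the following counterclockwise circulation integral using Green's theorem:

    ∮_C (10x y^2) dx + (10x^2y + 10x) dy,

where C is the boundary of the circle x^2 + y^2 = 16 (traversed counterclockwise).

Green's theorem converts the closed line integral into a double integral over the enclosed region D:

    ∮_C P dx + Q dy = ∬_D (∂Q/∂x - ∂P/∂y) dA.

Here P = 10x y^2, Q = 10x^2y + 10x, so

    ∂Q/∂x = 20x y + 10,    ∂P/∂y = 20x y,
    ∂Q/∂x - ∂P/∂y = 10.

D is the region x^2 + y^2 ≤ 16. Evaluating the double integral:

In polar coordinates (x = r cos θ, y = r sin θ, dA = r dr dθ) the integrand becomes 10, so

    ∬_D (10) dA = ∫_0^{2π} ∫_0^{4} (10) · r dr dθ.

Inner (r from 0 to 4): 80.
Outer (θ from 0 to 2π): 160π.

Therefore ∮_C P dx + Q dy = 160π.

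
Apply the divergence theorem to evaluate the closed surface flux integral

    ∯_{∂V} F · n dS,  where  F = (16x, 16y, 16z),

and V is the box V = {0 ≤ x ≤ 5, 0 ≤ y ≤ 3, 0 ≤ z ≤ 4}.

By the divergence theorem,

    ∯_{∂V} F · n dS = ∭_V (∇ · F) dV.

Compute the divergence:
    ∇ · F = ∂F_x/∂x + ∂F_y/∂y + ∂F_z/∂z = 16 + 16 + 16 = 48.

V is a rectangular box, so dV = dx dy dz with 0 ≤ x ≤ 5, 0 ≤ y ≤ 3, 0 ≤ z ≤ 4.

Integrate (48) over V as an iterated integral:

    ∭_V (∇·F) dV = ∫_0^{5} ∫_0^{3} ∫_0^{4} (48) dz dy dx.

Inner (z from 0 to 4): 192.
Middle (y from 0 to 3): 576.
Outer (x from 0 to 5): 2880.

Therefore ∯_{∂V} F · n dS = 2880.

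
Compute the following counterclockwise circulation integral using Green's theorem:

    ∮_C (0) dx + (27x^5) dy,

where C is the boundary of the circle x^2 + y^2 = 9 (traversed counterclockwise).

Green's theorem converts the closed line integral into a double integral over the enclosed region D:

    ∮_C P dx + Q dy = ∬_D (∂Q/∂x - ∂P/∂y) dA.

Here P = 0, Q = 27x^5, so

    ∂Q/∂x = 135x^4,    ∂P/∂y = 0,
    ∂Q/∂x - ∂P/∂y = 135x^4.

D is the region x^2 + y^2 ≤ 9. Evaluating the double integral:

In polar coordinates (x = r cos θ, y = r sin θ, dA = r dr dθ) the integrand becomes 135r^4cos(θ)^4, so

    ∬_D (135x^4) dA = ∫_0^{2π} ∫_0^{3} (135r^4cos(θ)^4) · r dr dθ.

Inner (r from 0 to 3): 32805cos(θ)^4/2.
Outer (θ from 0 to 2π): 98415π/8.

Therefore ∮_C P dx + Q dy = 98415π/8.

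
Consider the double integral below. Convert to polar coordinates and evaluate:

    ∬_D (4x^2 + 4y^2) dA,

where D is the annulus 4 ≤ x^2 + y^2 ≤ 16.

The region D is 2 ≤ r ≤ 4, 0 ≤ θ ≤ 2π in polar coordinates, where x = r cos(θ), y = r sin(θ), and dA = r dr dθ.

Under the substitution, the integrand becomes 4r^2, so

    ∬_D (4x^2 + 4y^2) dA = ∫_{0}^{2π} ∫_{2}^{4} (4r^2) · r dr dθ.

Inner integral (in r): ∫_{2}^{4} (4r^2) · r dr = 240.

Outer integral (in θ): ∫_{0}^{2π} (240) dθ = 480π.

Therefore ∬_D (4x^2 + 4y^2) dA = 480π.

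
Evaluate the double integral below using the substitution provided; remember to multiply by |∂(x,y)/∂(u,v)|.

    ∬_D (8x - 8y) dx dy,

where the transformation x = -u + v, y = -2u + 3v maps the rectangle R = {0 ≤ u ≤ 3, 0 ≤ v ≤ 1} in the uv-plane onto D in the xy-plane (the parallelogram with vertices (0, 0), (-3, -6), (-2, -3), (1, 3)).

Compute the Jacobian determinant of (x, y) with respect to (u, v):

    ∂(x,y)/∂(u,v) = | -1  1 | = (-1)(3) - (1)(-2) = -1.
                   | -2  3 |

Its absolute value is |J| = 1 (the area scaling factor).

Substituting x = -u + v, y = -2u + 3v into the integrand,

    8x - 8y → 8u - 16v,

so the integral becomes

    ∬_R (8u - 16v) · |J| du dv = ∫_0^3 ∫_0^1 (8u - 16v) dv du.

Inner (v): 8u - 8.
Outer (u): 12.

Therefore ∬_D (8x - 8y) dx dy = 12.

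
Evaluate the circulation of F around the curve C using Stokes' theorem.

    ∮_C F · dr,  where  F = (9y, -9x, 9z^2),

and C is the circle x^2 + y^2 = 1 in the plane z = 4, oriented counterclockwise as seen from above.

Let S be the flat disk x^2 + y^2 ≤ 1 in the plane z = 4, with upward unit normal n̂ = ẑ. By Stokes' theorem,

    ∮_C F · dr = ∬_S (∇ × F) · n̂ dS = ∬_D (curl F)_z dA,

where D is the disk x^2 + y^2 ≤ 1.

Compute the curl of F = (9y, -9x, 9z^2):
    (∇ × F)_x = ∂F_z/∂y - ∂F_y/∂z = 0,
    (∇ × F)_y = ∂F_x/∂z - ∂F_z/∂x = 0,
    (∇ × F)_z = ∂F_y/∂x - ∂F_x/∂y = -18.

On z = 4, (curl F)_z = -18.

Convert to polar (x = r cos θ, y = r sin θ, dA = r dr dθ); the integrand becomes -18, so

    ∬_D (curl F)_z dA = ∫_0^{2π} ∫_0^{1} (-18) · r dr dθ.

Inner (r from 0 to 1): -9.
Outer (θ from 0 to 2π): -18π.

Therefore ∮_C F · dr = -18π.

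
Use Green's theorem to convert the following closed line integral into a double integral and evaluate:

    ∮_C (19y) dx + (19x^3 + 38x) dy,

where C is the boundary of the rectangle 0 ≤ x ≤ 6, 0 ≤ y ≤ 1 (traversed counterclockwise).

Green's theorem converts the closed line integral into a double integral over the enclosed region D:

    ∮_C P dx + Q dy = ∬_D (∂Q/∂x - ∂P/∂y) dA.

Here P = 19y, Q = 19x^3 + 38x, so

    ∂Q/∂x = 57x^2 + 38,    ∂P/∂y = 19,
    ∂Q/∂x - ∂P/∂y = 57x^2 + 19.

D is the region 0 ≤ x ≤ 6, 0 ≤ y ≤ 1. Evaluating the double integral:

    ∬_D (57x^2 + 19) dA = ∫_0^{6} ∫_0^{1} (57x^2 + 19) dy dx.

Inner (y from 0 to 1): 57x^2 + 19.
Outer (x from 0 to 6): 4218.

Therefore ∮_C P dx + Q dy = 4218.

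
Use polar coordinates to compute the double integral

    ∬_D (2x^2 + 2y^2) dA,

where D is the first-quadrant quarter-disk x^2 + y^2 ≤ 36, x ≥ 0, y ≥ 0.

The region D is 0 ≤ r ≤ 6, 0 ≤ θ ≤ π/2 in polar coordinates, where x = r cos(θ), y = r sin(θ), and dA = r dr dθ.

Under the substitution, the integrand becomes 2r^2, so

    ∬_D (2x^2 + 2y^2) dA = ∫_{0}^{π/2} ∫_{0}^{6} (2r^2) · r dr dθ.

Inner integral (in r): ∫_{0}^{6} (2r^2) · r dr = 648.

Outer integral (in θ): ∫_{0}^{π/2} (648) dθ = 324π.

Therefore ∬_D (2x^2 + 2y^2) dA = 324π.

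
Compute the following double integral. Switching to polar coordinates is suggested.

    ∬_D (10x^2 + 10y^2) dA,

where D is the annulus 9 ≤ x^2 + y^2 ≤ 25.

The region D is 3 ≤ r ≤ 5, 0 ≤ θ ≤ 2π in polar coordinates, where x = r cos(θ), y = r sin(θ), and dA = r dr dθ.

Under the substitution, the integrand becomes 10r^2, so

    ∬_D (10x^2 + 10y^2) dA = ∫_{0}^{2π} ∫_{3}^{5} (10r^2) · r dr dθ.

Inner integral (in r): ∫_{3}^{5} (10r^2) · r dr = 1360.

Outer integral (in θ): ∫_{0}^{2π} (1360) dθ = 2720π.

Therefore ∬_D (10x^2 + 10y^2) dA = 2720π.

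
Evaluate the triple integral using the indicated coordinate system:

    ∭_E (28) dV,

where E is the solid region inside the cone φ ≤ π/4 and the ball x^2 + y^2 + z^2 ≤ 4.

In spherical coordinates, x = ρ sin(φ) cos(θ), y = ρ sin(φ) sin(θ), z = ρ cos(φ), and dV = ρ^2 sin(φ) dρ dφ dθ.

The integrand becomes 28, so

    ∭_E (28) dV = ∫_{0}^{2π} ∫_{0}^{π/4} ∫_{0}^{2} (28) · ρ^2 sin(φ) dρ dφ dθ.

Inner (ρ): 224sin(φ)/3.
Middle (φ): 224/3 - 112sqrt(2)/3.
Outer (θ): 224π (2 - sqrt(2))/3.

Therefore the triple integral equals 224π (2 - sqrt(2))/3.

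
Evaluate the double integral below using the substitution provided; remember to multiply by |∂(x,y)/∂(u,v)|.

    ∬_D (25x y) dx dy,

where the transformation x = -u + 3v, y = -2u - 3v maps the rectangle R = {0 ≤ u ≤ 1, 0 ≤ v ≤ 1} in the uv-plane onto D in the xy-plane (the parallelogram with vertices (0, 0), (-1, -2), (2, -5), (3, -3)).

Compute the Jacobian determinant of (x, y) with respect to (u, v):

    ∂(x,y)/∂(u,v) = | -1  3 | = (-1)(-3) - (3)(-2) = 9.
                   | -2  -3 |

Its absolute value is |J| = 9 (the area scaling factor).

Substituting x = -u + 3v, y = -2u - 3v into the integrand,

    25x y → 50u^2 - 75u v - 225v^2,

so the integral becomes

    ∬_R (50u^2 - 75u v - 225v^2) · |J| du dv = ∫_0^1 ∫_0^1 (450u^2 - 675u v - 2025v^2) dv du.

Inner (v): 450u^2 - 675u/2 - 675.
Outer (u): -2775/4.

Therefore ∬_D (25x y) dx dy = -2775/4.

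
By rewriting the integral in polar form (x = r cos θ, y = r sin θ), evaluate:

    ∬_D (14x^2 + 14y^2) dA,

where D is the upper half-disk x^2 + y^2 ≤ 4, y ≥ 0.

The region D is 0 ≤ r ≤ 2, 0 ≤ θ ≤ π in polar coordinates, where x = r cos(θ), y = r sin(θ), and dA = r dr dθ.

Under the substitution, the integrand becomes 14r^2, so

    ∬_D (14x^2 + 14y^2) dA = ∫_{0}^{π} ∫_{0}^{2} (14r^2) · r dr dθ.

Inner integral (in r): ∫_{0}^{2} (14r^2) · r dr = 56.

Outer integral (in θ): ∫_{0}^{π} (56) dθ = 56π.

Therefore ∬_D (14x^2 + 14y^2) dA = 56π.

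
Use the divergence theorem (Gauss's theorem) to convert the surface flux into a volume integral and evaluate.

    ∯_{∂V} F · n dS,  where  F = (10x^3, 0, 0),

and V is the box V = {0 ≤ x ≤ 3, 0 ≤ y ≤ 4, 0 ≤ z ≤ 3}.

By the divergence theorem,

    ∯_{∂V} F · n dS = ∭_V (∇ · F) dV.

Compute the divergence:
    ∇ · F = ∂F_x/∂x + ∂F_y/∂y + ∂F_z/∂z = 30x^2 + 0 + 0 = 30x^2.

V is a rectangular box, so dV = dx dy dz with 0 ≤ x ≤ 3, 0 ≤ y ≤ 4, 0 ≤ z ≤ 3.

Integrate (30x^2) over V as an iterated integral:

    ∭_V (∇·F) dV = ∫_0^{3} ∫_0^{4} ∫_0^{3} (30x^2) dz dy dx.

Inner (z from 0 to 3): 90x^2.
Middle (y from 0 to 4): 360x^2.
Outer (x from 0 to 3): 3240.

Therefore ∯_{∂V} F · n dS = 3240.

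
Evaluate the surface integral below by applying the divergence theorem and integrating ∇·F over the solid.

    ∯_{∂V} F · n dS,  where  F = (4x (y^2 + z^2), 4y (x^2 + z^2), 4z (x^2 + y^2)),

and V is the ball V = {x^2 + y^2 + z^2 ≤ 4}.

By the divergence theorem,

    ∯_{∂V} F · n dS = ∭_V (∇ · F) dV.

Compute the divergence:
    ∇ · F = ∂F_x/∂x + ∂F_y/∂y + ∂F_z/∂z = 4y^2 + 4z^2 + 4x^2 + 4z^2 + 4x^2 + 4y^2 = 8x^2 + 8y^2 + 8z^2.

In spherical coordinates, x = ρ sin(φ) cos(θ), y = ρ sin(φ) sin(θ), z = ρ cos(φ), dV = ρ^2 sin(φ) dρ dφ dθ, with 0 ≤ ρ ≤ 2, 0 ≤ φ ≤ π, 0 ≤ θ ≤ 2π.

The integrand, after substitution and multiplying by the volume element, becomes (8ρ^2) · ρ^2 sin(φ), so

    ∭_V (∇·F) dV = ∫_0^{2π} ∫_0^{π} ∫_0^{2} (8ρ^2) · ρ^2 sin(φ) dρ dφ dθ.

Inner (ρ from 0 to 2): 256sin(φ)/5.
Middle (φ from 0 to π): 512/5.
Outer (θ from 0 to 2π): 1024π/5.

Therefore ∯_{∂V} F · n dS = 1024π/5.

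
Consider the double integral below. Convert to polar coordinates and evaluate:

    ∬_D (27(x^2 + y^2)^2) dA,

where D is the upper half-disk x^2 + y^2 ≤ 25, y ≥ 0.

The region D is 0 ≤ r ≤ 5, 0 ≤ θ ≤ π in polar coordinates, where x = r cos(θ), y = r sin(θ), and dA = r dr dθ.

Under the substitution, the integrand becomes 27r^4, so

    ∬_D (27(x^2 + y^2)^2) dA = ∫_{0}^{π} ∫_{0}^{5} (27r^4) · r dr dθ.

Inner integral (in r): ∫_{0}^{5} (27r^4) · r dr = 140625/2.

Outer integral (in θ): ∫_{0}^{π} (140625/2) dθ = 140625π/2.

Therefore ∬_D (27(x^2 + y^2)^2) dA = 140625π/2.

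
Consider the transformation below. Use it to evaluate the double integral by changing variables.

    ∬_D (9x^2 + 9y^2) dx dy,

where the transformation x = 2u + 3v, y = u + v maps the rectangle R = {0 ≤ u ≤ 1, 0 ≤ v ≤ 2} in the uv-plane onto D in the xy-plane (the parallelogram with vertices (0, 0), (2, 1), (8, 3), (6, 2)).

Compute the Jacobian determinant of (x, y) with respect to (u, v):

    ∂(x,y)/∂(u,v) = | 2  3 | = (2)(1) - (3)(1) = -1.
                   | 1  1 |

Its absolute value is |J| = 1 (the area scaling factor).

Substituting x = 2u + 3v, y = u + v into the integrand,

    9x^2 + 9y^2 → 45u^2 + 126u v + 90v^2,

so the integral becomes

    ∬_R (45u^2 + 126u v + 90v^2) · |J| du dv = ∫_0^1 ∫_0^2 (45u^2 + 126u v + 90v^2) dv du.

Inner (v): 90u^2 + 252u + 240.
Outer (u): 396.

Therefore ∬_D (9x^2 + 9y^2) dx dy = 396.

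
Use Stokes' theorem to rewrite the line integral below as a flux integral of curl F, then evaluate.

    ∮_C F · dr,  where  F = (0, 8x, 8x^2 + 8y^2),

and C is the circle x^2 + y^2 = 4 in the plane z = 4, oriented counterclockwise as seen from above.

Let S be the flat disk x^2 + y^2 ≤ 4 in the plane z = 4, with upward unit normal n̂ = ẑ. By Stokes' theorem,

    ∮_C F · dr = ∬_S (∇ × F) · n̂ dS = ∬_D (curl F)_z dA,

where D is the disk x^2 + y^2 ≤ 4.

Compute the curl of F = (0, 8x, 8x^2 + 8y^2):
    (∇ × F)_x = ∂F_z/∂y - ∂F_y/∂z = 16y,
    (∇ × F)_y = ∂F_x/∂z - ∂F_z/∂x = -16x,
    (∇ × F)_z = ∂F_y/∂x - ∂F_x/∂y = 8.

On z = 4, (curl F)_z = 8.

Convert to polar (x = r cos θ, y = r sin θ, dA = r dr dθ); the integrand becomes 8, so

    ∬_D (curl F)_z dA = ∫_0^{2π} ∫_0^{2} (8) · r dr dθ.

Inner (r from 0 to 2): 16.
Outer (θ from 0 to 2π): 32π.

Therefore ∮_C F · dr = 32π.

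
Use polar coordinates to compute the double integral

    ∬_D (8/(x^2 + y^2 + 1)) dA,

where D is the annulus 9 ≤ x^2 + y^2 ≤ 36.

The region D is 3 ≤ r ≤ 6, 0 ≤ θ ≤ 2π in polar coordinates, where x = r cos(θ), y = r sin(θ), and dA = r dr dθ.

Under the substitution, the integrand becomes 8/(r^2 + 1), so

    ∬_D (8/(x^2 + y^2 + 1)) dA = ∫_{0}^{2π} ∫_{3}^{6} (8/(r^2 + 1)) · r dr dθ.

Inner integral (in r): ∫_{3}^{6} (8/(r^2 + 1)) · r dr = log(1874161/10000).

Outer integral (in θ): ∫_{0}^{2π} (log(1874161/10000)) dθ = log((1874161/10000)^(2π)).

Therefore ∬_D (8/(x^2 + y^2 + 1)) dA = log((1874161/10000)^(2π)).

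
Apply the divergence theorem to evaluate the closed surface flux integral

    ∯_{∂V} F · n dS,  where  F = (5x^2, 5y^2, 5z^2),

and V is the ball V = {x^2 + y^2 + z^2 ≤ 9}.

By the divergence theorem,

    ∯_{∂V} F · n dS = ∭_V (∇ · F) dV.

Compute the divergence:
    ∇ · F = ∂F_x/∂x + ∂F_y/∂y + ∂F_z/∂z = 10x + 10y + 10z.

In spherical coordinates, x = ρ sin(φ) cos(θ), y = ρ sin(φ) sin(θ), z = ρ cos(φ), dV = ρ^2 sin(φ) dρ dφ dθ, with 0 ≤ ρ ≤ 3, 0 ≤ φ ≤ π, 0 ≤ θ ≤ 2π.

The integrand, after substitution and multiplying by the volume element, becomes (10ρ (sqrt(2)sin(φ)sin(θ + π/4) + cos(φ))) · ρ^2 sin(φ), so

    ∭_V (∇·F) dV = ∫_0^{2π} ∫_0^{π} ∫_0^{3} (10ρ (sqrt(2)sin(φ)sin(θ + π/4) + cos(φ))) · ρ^2 sin(φ) dρ dφ dθ.

Inner (ρ from 0 to 3): 405(sqrt(2)sin(φ)sin(θ + π/4) + cos(φ))sin(φ)/2.
Middle (φ from 0 to π): 405sqrt(2)π sin(θ + π/4)/4.
Outer (θ from 0 to 2π): 0.

Therefore ∯_{∂V} F · n dS = 0.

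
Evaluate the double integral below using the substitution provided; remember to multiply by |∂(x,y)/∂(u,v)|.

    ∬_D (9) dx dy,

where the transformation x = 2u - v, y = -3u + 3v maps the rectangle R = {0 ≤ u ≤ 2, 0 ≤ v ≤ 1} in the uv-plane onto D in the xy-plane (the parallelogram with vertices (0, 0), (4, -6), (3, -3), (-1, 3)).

Compute the Jacobian determinant of (x, y) with respect to (u, v):

    ∂(x,y)/∂(u,v) = | 2  -1 | = (2)(3) - (-1)(-3) = 3.
                   | -3  3 |

Its absolute value is |J| = 3 (the area scaling factor).

Substituting x = 2u - v, y = -3u + 3v into the integrand,

    9 → 9,

so the integral becomes

    ∬_R (9) · |J| du dv = ∫_0^2 ∫_0^1 (27) dv du.

Inner (v): 27.
Outer (u): 54.

Therefore ∬_D (9) dx dy = 54.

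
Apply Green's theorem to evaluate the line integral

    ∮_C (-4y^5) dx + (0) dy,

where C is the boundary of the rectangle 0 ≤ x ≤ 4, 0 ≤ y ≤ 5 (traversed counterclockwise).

Green's theorem converts the closed line integral into a double integral over the enclosed region D:

    ∮_C P dx + Q dy = ∬_D (∂Q/∂x - ∂P/∂y) dA.

Here P = -4y^5, Q = 0, so

    ∂Q/∂x = 0,    ∂P/∂y = -20y^4,
    ∂Q/∂x - ∂P/∂y = 20y^4.

D is the region 0 ≤ x ≤ 4, 0 ≤ y ≤ 5. Evaluating the double integral:

    ∬_D (20y^4) dA = ∫_0^{4} ∫_0^{5} (20y^4) dy dx.

Inner (y from 0 to 5): 12500.
Outer (x from 0 to 4): 50000.

Therefore ∮_C P dx + Q dy = 50000.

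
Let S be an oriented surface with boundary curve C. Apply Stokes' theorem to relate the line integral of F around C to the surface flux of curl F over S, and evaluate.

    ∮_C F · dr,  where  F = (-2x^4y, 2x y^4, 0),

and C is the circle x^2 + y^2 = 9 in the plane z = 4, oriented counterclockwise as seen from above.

Let S be the flat disk x^2 + y^2 ≤ 9 in the plane z = 4, with upward unit normal n̂ = ẑ. By Stokes' theorem,

    ∮_C F · dr = ∬_S (∇ × F) · n̂ dS = ∬_D (curl F)_z dA,

where D is the disk x^2 + y^2 ≤ 9.

Compute the curl of F = (-2x^4y, 2x y^4, 0):
    (∇ × F)_x = ∂F_z/∂y - ∂F_y/∂z = 0,
    (∇ × F)_y = ∂F_x/∂z - ∂F_z/∂x = 0,
    (∇ × F)_z = ∂F_y/∂x - ∂F_x/∂y = 2x^4 + 2y^4.

On z = 4, (curl F)_z = 2x^4 + 2y^4.

Convert to polar (x = r cos θ, y = r sin θ, dA = r dr dθ); the integrand becomes 2r^4(sin(θ)^4 + cos(θ)^4), so

    ∬_D (curl F)_z dA = ∫_0^{2π} ∫_0^{3} (2r^4(sin(θ)^4 + cos(θ)^4)) · r dr dθ.

Inner (r from 0 to 3): 243sin(θ)^4 + 243cos(θ)^4.
Outer (θ from 0 to 2π): 729π/2.

Therefore ∮_C F · dr = 729π/2.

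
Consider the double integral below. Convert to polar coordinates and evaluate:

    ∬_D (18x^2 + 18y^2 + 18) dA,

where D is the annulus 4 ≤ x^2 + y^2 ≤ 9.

The region D is 2 ≤ r ≤ 3, 0 ≤ θ ≤ 2π in polar coordinates, where x = r cos(θ), y = r sin(θ), and dA = r dr dθ.

Under the substitution, the integrand becomes 18r^2 + 18, so

    ∬_D (18x^2 + 18y^2 + 18) dA = ∫_{0}^{2π} ∫_{2}^{3} (18r^2 + 18) · r dr dθ.

Inner integral (in r): ∫_{2}^{3} (18r^2 + 18) · r dr = 675/2.

Outer integral (in θ): ∫_{0}^{2π} (675/2) dθ = 675π.

Therefore ∬_D (18x^2 + 18y^2 + 18) dA = 675π.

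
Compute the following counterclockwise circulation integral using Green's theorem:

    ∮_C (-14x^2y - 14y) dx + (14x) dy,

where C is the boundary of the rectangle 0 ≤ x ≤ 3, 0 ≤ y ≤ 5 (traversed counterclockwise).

Green's theorem converts the closed line integral into a double integral over the enclosed region D:

    ∮_C P dx + Q dy = ∬_D (∂Q/∂x - ∂P/∂y) dA.

Here P = -14x^2y - 14y, Q = 14x, so

    ∂Q/∂x = 14,    ∂P/∂y = -14x^2 - 14,
    ∂Q/∂x - ∂P/∂y = 14x^2 + 28.

D is the region 0 ≤ x ≤ 3, 0 ≤ y ≤ 5. Evaluating the double integral:

    ∬_D (14x^2 + 28) dA = ∫_0^{3} ∫_0^{5} (14x^2 + 28) dy dx.

Inner (y from 0 to 5): 70x^2 + 140.
Outer (x from 0 to 3): 1050.

Therefore ∮_C P dx + Q dy = 1050.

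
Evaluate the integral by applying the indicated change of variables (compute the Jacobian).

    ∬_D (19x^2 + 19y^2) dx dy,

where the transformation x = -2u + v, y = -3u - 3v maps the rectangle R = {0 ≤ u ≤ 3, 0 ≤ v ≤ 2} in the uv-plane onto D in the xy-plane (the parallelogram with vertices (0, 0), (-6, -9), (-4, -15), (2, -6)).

Compute the Jacobian determinant of (x, y) with respect to (u, v):

    ∂(x,y)/∂(u,v) = | -2  1 | = (-2)(-3) - (1)(-3) = 9.
                   | -3  -3 |

Its absolute value is |J| = 9 (the area scaling factor).

Substituting x = -2u + v, y = -3u - 3v into the integrand,

    19x^2 + 19y^2 → 247u^2 + 266u v + 190v^2,

so the integral becomes

    ∬_R (247u^2 + 266u v + 190v^2) · |J| du dv = ∫_0^3 ∫_0^2 (2223u^2 + 2394u v + 1710v^2) dv du.

Inner (v): 4446u^2 + 4788u + 4560.
Outer (u): 75240.

Therefore ∬_D (19x^2 + 19y^2) dx dy = 75240.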